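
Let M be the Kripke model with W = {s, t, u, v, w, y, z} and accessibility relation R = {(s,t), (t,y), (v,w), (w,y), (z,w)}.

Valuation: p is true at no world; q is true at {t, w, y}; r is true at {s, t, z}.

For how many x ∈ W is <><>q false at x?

s: successors {t}; <>q there: t:T. ✓
t: successors {y}; <>q there: y:F. ✗
u: no successors, so <><>q fails. ✗
v: successors {w}; <>q there: w:T. ✓
w: successors {y}; <>q there: y:F. ✗
y: no successors, so <><>q fails. ✗
z: successors {w}; <>q there: w:T. ✓
Satisfying worlds: {s, v, z}.
So <><>q fails at the other 4 worlds.

4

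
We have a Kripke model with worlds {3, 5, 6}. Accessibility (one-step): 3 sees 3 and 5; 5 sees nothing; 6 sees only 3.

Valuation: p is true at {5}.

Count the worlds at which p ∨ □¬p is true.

3: p is F, □¬p is F. ✗
5: p is T, □¬p is T. ✓
6: p is F, □¬p is T. ✓
Satisfying worlds: {5, 6}.

2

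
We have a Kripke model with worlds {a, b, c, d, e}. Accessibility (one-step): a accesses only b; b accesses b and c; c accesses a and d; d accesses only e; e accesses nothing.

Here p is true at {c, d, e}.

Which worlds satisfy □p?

a: successors {b}; p there: b:F. ✗
b: successors {b, c}; p there: b:F, c:T. ✗
c: successors {a, d}; p there: a:F, d:T. ✗
d: successors {e}; p there: e:T. ✓
e: no successors, so □p holds vacuously. ✓

{d, e}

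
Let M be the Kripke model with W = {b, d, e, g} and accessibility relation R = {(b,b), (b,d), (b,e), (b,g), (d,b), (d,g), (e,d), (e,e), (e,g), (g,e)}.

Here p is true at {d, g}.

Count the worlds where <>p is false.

b: successors {b, d, e, g}; p there: b:F, d:T, e:F, g:T. ✓
d: successors {b, g}; p there: b:F, g:T. ✓
e: successors {d, e, g}; p there: d:T, e:F, g:T. ✓
g: successors {e}; p there: e:F. ✗
Satisfying worlds: {b, d, e}.
So <>p fails at the other 1 world.

1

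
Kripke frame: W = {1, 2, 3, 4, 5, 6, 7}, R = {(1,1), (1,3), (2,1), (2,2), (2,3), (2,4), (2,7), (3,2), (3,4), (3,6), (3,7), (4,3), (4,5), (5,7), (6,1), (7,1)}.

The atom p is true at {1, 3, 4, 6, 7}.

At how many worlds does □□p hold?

3

1: successors {1, 3}; □p there: 1:T, 3:F. ✗
2: successors {1, 2, 3, 4, 7}; □p there: 1:T, 2:F, 3:F, 4:F, 7:T. ✗
3: successors {2, 4, 6, 7}; □p there: 2:F, 4:F, 6:T, 7:T. ✗
4: successors {3, 5}; □p there: 3:F, 5:T. ✗
5: successors {7}; □p there: 7:T. ✓
6: successors {1}; □p there: 1:T. ✓
7: successors {1}; □p there: 1:T. ✓
Satisfying worlds: {5, 6, 7}.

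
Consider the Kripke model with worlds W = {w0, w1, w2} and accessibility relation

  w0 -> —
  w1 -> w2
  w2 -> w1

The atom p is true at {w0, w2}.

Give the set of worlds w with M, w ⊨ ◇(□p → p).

{w1}

w0: no successors, so ◇(□p → p) fails. ✗
w1: successors {w2}; □p → p there: w2:T. ✓
w2: successors {w1}; □p → p there: w1:F. ✗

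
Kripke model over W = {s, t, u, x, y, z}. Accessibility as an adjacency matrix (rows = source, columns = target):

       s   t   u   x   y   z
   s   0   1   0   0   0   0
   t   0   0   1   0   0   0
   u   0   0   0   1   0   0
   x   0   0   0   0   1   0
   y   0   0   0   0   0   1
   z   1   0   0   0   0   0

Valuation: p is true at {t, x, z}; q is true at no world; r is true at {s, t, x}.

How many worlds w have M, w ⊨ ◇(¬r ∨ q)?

s: successors {t}; ¬r ∨ q there: t:F. ✗
t: successors {u}; ¬r ∨ q there: u:T. ✓
u: successors {x}; ¬r ∨ q there: x:F. ✗
x: successors {y}; ¬r ∨ q there: y:T. ✓
y: successors {z}; ¬r ∨ q there: z:T. ✓
z: successors {s}; ¬r ∨ q there: s:F. ✗
Satisfying worlds: {t, x, y}.

3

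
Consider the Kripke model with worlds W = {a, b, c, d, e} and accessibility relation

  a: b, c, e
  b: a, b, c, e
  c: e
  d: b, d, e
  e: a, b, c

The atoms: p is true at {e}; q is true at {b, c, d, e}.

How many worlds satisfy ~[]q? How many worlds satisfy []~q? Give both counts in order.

2 and 0

For ~[]q:
a: []q is T. ✗
b: []q is F. ✓
c: []q is T. ✗
d: []q is T. ✗
e: []q is F. ✓
— 2 worlds.
For []~q:
a: successors {b, c, e}; ~q there: b:F, c:F, e:F. ✗
b: successors {a, b, c, e}; ~q there: a:T, b:F, c:F, e:F. ✗
c: successors {e}; ~q there: e:F. ✗
d: successors {b, d, e}; ~q there: b:F, d:F, e:F. ✗
e: successors {a, b, c}; ~q there: a:T, b:F, c:F. ✗
— 0 worlds.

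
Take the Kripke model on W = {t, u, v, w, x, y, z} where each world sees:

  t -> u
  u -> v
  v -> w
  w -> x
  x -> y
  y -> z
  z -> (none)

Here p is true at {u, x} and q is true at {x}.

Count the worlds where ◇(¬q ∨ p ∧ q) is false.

1

t: successors {u}; ¬q ∨ p ∧ q there: u:T. ✓
u: successors {v}; ¬q ∨ p ∧ q there: v:T. ✓
v: successors {w}; ¬q ∨ p ∧ q there: w:T. ✓
w: successors {x}; ¬q ∨ p ∧ q there: x:T. ✓
x: successors {y}; ¬q ∨ p ∧ q there: y:T. ✓
y: successors {z}; ¬q ∨ p ∧ q there: z:T. ✓
z: no successors, so ◇(¬q ∨ p ∧ q) fails. ✗
Satisfying worlds: {t, u, v, w, x, y}.
So ◇(¬q ∨ p ∧ q) fails at the other 1 world.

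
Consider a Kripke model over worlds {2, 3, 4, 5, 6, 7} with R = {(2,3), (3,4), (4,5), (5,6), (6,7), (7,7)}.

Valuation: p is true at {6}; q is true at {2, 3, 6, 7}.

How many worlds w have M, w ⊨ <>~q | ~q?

3

2: <>~q is F, ~q is F. ✗
3: <>~q is T, ~q is F. ✓
4: <>~q is T, ~q is T. ✓
5: <>~q is F, ~q is T. ✓
6: <>~q is F, ~q is F. ✗
7: <>~q is F, ~q is F. ✗
Satisfying worlds: {3, 4, 5}.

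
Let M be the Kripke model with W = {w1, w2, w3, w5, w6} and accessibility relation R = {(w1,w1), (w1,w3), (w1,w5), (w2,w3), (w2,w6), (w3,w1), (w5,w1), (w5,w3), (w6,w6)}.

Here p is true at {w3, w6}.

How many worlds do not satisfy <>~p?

w1: successors {w1, w3, w5}; ~p there: w1:T, w3:F, w5:T. ✓
w2: successors {w3, w6}; ~p there: w3:F, w6:F. ✗
w3: successors {w1}; ~p there: w1:T. ✓
w5: successors {w1, w3}; ~p there: w1:T, w3:F. ✓
w6: successors {w6}; ~p there: w6:F. ✗
Satisfying worlds: {w1, w3, w5}.
So <>~p fails at the other 2 worlds.

2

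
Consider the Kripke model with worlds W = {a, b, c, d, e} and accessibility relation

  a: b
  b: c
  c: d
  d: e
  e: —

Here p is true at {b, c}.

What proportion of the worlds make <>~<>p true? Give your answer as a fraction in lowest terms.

3/5

a: successors {b}; ~<>p there: b:F. ✗
b: successors {c}; ~<>p there: c:T. ✓
c: successors {d}; ~<>p there: d:T. ✓
d: successors {e}; ~<>p there: e:T. ✓
e: no successors, so <>~<>p fails. ✗
That's 3 of 5 worlds, so 3/5.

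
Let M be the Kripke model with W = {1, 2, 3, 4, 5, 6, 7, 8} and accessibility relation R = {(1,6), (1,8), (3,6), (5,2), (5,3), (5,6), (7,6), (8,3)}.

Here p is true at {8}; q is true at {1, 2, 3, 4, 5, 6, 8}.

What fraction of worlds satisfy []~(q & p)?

1: successors {6, 8}; ~(q & p) there: 6:T, 8:F. ✗
2: no successors, so []~(q & p) holds vacuously. ✓
3: successors {6}; ~(q & p) there: 6:T. ✓
4: no successors, so []~(q & p) holds vacuously. ✓
5: successors {2, 3, 6}; ~(q & p) there: 2:T, 3:T, 6:T. ✓
6: no successors, so []~(q & p) holds vacuously. ✓
7: successors {6}; ~(q & p) there: 6:T. ✓
8: successors {3}; ~(q & p) there: 3:T. ✓
That's 7 of 8 worlds, so 7/8.

7/8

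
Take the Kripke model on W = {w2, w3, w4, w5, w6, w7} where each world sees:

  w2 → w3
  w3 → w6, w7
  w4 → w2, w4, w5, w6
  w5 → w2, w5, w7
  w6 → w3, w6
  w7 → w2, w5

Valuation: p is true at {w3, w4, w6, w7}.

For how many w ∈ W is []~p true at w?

1

w2: successors {w3}; ~p there: w3:F. ✗
w3: successors {w6, w7}; ~p there: w6:F, w7:F. ✗
w4: successors {w2, w4, w5, w6}; ~p there: w2:T, w4:F, w5:T, w6:F. ✗
w5: successors {w2, w5, w7}; ~p there: w2:T, w5:T, w7:F. ✗
w6: successors {w3, w6}; ~p there: w3:F, w6:F. ✗
w7: successors {w2, w5}; ~p there: w2:T, w5:T. ✓
Satisfying worlds: {w7}.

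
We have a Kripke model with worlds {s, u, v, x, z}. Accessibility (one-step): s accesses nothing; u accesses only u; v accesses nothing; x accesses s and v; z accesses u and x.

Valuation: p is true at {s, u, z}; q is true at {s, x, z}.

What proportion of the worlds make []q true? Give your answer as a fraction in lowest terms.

s: no successors, so []q holds vacuously. ✓
u: successors {u}; q there: u:F. ✗
v: no successors, so []q holds vacuously. ✓
x: successors {s, v}; q there: s:T, v:F. ✗
z: successors {u, x}; q there: u:F, x:T. ✗
That's 2 of 5 worlds, so 2/5.

2/5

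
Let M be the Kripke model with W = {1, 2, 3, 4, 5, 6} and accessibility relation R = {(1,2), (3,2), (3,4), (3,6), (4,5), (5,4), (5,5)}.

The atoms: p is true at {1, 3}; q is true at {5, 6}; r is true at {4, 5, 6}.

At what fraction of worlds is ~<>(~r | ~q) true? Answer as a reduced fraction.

1: <>(~r | ~q) is T. ✗
2: <>(~r | ~q) is F. ✓
3: <>(~r | ~q) is T. ✗
4: <>(~r | ~q) is F. ✓
5: <>(~r | ~q) is T. ✗
6: <>(~r | ~q) is F. ✓
That's 3 of 6 worlds, so 3/6 = 1/2.

1/2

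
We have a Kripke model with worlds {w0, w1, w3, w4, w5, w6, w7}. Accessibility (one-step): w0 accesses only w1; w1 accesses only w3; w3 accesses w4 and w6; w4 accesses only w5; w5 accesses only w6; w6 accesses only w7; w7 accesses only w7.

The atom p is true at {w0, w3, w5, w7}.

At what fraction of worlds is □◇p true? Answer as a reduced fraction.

w0: successors {w1}; ◇p there: w1:T. ✓
w1: successors {w3}; ◇p there: w3:F. ✗
w3: successors {w4, w6}; ◇p there: w4:T, w6:T. ✓
w4: successors {w5}; ◇p there: w5:F. ✗
w5: successors {w6}; ◇p there: w6:T. ✓
w6: successors {w7}; ◇p there: w7:T. ✓
w7: successors {w7}; ◇p there: w7:T. ✓
That's 5 of 7 worlds, so 5/7.

5/7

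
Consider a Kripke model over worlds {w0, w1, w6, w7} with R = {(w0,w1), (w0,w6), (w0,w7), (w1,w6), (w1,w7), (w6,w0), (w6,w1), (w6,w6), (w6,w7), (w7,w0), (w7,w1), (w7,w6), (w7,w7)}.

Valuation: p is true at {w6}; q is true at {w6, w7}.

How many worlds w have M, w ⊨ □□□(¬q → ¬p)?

w0: successors {w1, w6, w7}; □□(¬q → ¬p) there: w1:T, w6:T, w7:T. ✓
w1: successors {w6, w7}; □□(¬q → ¬p) there: w6:T, w7:T. ✓
w6: successors {w0, w1, w6, w7}; □□(¬q → ¬p) there: w0:T, w1:T, w6:T, w7:T. ✓
w7: successors {w0, w1, w6, w7}; □□(¬q → ¬p) there: w0:T, w1:T, w6:T, w7:T. ✓
Satisfying worlds: {w0, w1, w6, w7}.

4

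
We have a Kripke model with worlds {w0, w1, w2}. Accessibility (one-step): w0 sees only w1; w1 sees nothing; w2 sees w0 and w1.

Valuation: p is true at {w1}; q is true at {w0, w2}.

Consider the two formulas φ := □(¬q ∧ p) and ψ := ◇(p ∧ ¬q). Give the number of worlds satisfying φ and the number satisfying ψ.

2 and 2

For □(¬q ∧ p):
w0: successors {w1}; ¬q ∧ p there: w1:T. ✓
w1: no successors, so □(¬q ∧ p) holds vacuously. ✓
w2: successors {w0, w1}; ¬q ∧ p there: w0:F, w1:T. ✗
— 2 worlds.
For ◇(p ∧ ¬q):
w0: successors {w1}; p ∧ ¬q there: w1:T. ✓
w1: no successors, so ◇(p ∧ ¬q) fails. ✗
w2: successors {w0, w1}; p ∧ ¬q there: w0:F, w1:T. ✓
— 2 worlds.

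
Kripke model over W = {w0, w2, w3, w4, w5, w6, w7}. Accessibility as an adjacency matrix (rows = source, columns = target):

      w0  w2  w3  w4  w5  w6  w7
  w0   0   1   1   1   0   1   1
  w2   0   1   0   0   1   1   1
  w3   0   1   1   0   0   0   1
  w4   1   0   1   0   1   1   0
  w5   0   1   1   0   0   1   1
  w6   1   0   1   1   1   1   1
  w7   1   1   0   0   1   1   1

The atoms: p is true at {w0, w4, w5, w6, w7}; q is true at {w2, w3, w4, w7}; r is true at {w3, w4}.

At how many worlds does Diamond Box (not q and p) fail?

7

w0: successors {w2, w3, w4, w6, w7}; Box (not q and p) there: w2:F, w3:F, w4:F, w6:F, w7:F. ✗
w2: successors {w2, w5, w6, w7}; Box (not q and p) there: w2:F, w5:F, w6:F, w7:F. ✗
w3: successors {w2, w3, w7}; Box (not q and p) there: w2:F, w3:F, w7:F. ✗
w4: successors {w0, w3, w5, w6}; Box (not q and p) there: w0:F, w3:F, w5:F, w6:F. ✗
w5: successors {w2, w3, w6, w7}; Box (not q and p) there: w2:F, w3:F, w6:F, w7:F. ✗
w6: successors {w0, w3, w4, w5, w6, w7}; Box (not q and p) there: w0:F, w3:F, w4:F, w5:F, w6:F, w7:F. ✗
w7: successors {w0, w2, w5, w6, w7}; Box (not q and p) there: w0:F, w2:F, w5:F, w6:F, w7:F. ✗
Satisfying worlds: ∅.
So Diamond Box (not q and p) fails at the other 7 worlds.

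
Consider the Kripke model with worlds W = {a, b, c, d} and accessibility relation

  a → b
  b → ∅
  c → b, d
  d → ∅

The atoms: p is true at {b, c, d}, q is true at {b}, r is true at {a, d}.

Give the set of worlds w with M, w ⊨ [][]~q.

{a, b, c, d}

a: successors {b}; []~q there: b:T. ✓
b: no successors, so [][]~q holds vacuously. ✓
c: successors {b, d}; []~q there: b:T, d:T. ✓
d: no successors, so [][]~q holds vacuously. ✓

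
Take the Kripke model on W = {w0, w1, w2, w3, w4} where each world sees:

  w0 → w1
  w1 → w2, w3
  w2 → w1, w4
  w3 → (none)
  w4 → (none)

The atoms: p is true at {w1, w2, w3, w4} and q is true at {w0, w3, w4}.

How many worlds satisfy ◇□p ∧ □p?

3

w0: ◇□p is T, □p is T. ✓
w1: ◇□p is T, □p is T. ✓
w2: ◇□p is T, □p is T. ✓
w3: ◇□p is F, □p is T. ✗
w4: ◇□p is F, □p is T. ✗
Satisfying worlds: {w0, w1, w2}.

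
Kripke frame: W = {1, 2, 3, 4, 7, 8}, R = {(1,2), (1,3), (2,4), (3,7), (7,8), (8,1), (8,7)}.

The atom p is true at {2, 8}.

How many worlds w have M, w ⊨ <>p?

2

1: successors {2, 3}; p there: 2:T, 3:F. ✓
2: successors {4}; p there: 4:F. ✗
3: successors {7}; p there: 7:F. ✗
4: no successors, so <>p fails. ✗
7: successors {8}; p there: 8:T. ✓
8: successors {1, 7}; p there: 1:F, 7:F. ✗
Satisfying worlds: {1, 7}.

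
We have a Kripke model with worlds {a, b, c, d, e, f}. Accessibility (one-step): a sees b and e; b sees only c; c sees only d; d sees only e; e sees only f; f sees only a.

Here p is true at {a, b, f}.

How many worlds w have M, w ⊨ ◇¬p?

a: successors {b, e}; ¬p there: b:F, e:T. ✓
b: successors {c}; ¬p there: c:T. ✓
c: successors {d}; ¬p there: d:T. ✓
d: successors {e}; ¬p there: e:T. ✓
e: successors {f}; ¬p there: f:F. ✗
f: successors {a}; ¬p there: a:F. ✗
Satisfying worlds: {a, b, c, d}.

4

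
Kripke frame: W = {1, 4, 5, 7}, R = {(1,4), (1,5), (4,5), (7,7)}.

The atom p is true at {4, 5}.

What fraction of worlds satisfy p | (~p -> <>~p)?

1: p is F, ~p -> <>~p is F. ✗
4: p is T, ~p -> <>~p is T. ✓
5: p is T, ~p -> <>~p is T. ✓
7: p is F, ~p -> <>~p is T. ✓
That's 3 of 4 worlds, so 3/4.

3/4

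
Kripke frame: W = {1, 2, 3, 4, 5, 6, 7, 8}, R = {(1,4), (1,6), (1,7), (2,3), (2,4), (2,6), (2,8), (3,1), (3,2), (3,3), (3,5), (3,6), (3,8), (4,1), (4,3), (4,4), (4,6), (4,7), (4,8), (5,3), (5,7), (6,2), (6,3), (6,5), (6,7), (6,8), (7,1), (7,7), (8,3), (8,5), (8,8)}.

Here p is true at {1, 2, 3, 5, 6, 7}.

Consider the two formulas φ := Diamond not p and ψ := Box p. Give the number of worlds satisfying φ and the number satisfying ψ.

For Diamond not p:
1: successors {4, 6, 7}; not p there: 4:T, 6:F, 7:F. ✓
2: successors {3, 4, 6, 8}; not p there: 3:F, 4:T, 6:F, 8:T. ✓
3: successors {1, 2, 3, 5, 6, 8}; not p there: 1:F, 2:F, 3:F, 5:F, 6:F, 8:T. ✓
4: successors {1, 3, 4, 6, 7, 8}; not p there: 1:F, 3:F, 4:T, 6:F, 7:F, 8:T. ✓
5: successors {3, 7}; not p there: 3:F, 7:F. ✗
6: successors {2, 3, 5, 7, 8}; not p there: 2:F, 3:F, 5:F, 7:F, 8:T. ✓
7: successors {1, 7}; not p there: 1:F, 7:F. ✗
8: successors {3, 5, 8}; not p there: 3:F, 5:F, 8:T. ✓
— 6 worlds.
For Box p:
1: successors {4, 6, 7}; p there: 4:F, 6:T, 7:T. ✗
2: successors {3, 4, 6, 8}; p there: 3:T, 4:F, 6:T, 8:F. ✗
3: successors {1, 2, 3, 5, 6, 8}; p there: 1:T, 2:T, 3:T, 5:T, 6:T, 8:F. ✗
4: successors {1, 3, 4, 6, 7, 8}; p there: 1:T, 3:T, 4:F, 6:T, 7:T, 8:F. ✗
5: successors {3, 7}; p there: 3:T, 7:T. ✓
6: successors {2, 3, 5, 7, 8}; p there: 2:T, 3:T, 5:T, 7:T, 8:F. ✗
7: successors {1, 7}; p there: 1:T, 7:T. ✓
8: successors {3, 5, 8}; p there: 3:T, 5:T, 8:F. ✗
— 2 worlds.

6 and 2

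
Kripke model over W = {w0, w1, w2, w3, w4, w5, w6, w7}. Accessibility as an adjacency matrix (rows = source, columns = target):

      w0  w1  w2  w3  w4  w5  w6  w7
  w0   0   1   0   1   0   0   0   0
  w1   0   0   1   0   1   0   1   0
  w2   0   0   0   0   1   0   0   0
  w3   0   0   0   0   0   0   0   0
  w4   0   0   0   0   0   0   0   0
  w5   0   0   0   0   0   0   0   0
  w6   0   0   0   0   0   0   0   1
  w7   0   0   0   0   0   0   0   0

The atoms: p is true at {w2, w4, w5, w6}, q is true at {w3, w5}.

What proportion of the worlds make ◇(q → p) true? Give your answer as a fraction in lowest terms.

w0: successors {w1, w3}; q → p there: w1:T, w3:F. ✓
w1: successors {w2, w4, w6}; q → p there: w2:T, w4:T, w6:T. ✓
w2: successors {w4}; q → p there: w4:T. ✓
w3: no successors, so ◇(q → p) fails. ✗
w4: no successors, so ◇(q → p) fails. ✗
w5: no successors, so ◇(q → p) fails. ✗
w6: successors {w7}; q → p there: w7:T. ✓
w7: no successors, so ◇(q → p) fails. ✗
That's 4 of 8 worlds, so 4/8 = 1/2.

1/2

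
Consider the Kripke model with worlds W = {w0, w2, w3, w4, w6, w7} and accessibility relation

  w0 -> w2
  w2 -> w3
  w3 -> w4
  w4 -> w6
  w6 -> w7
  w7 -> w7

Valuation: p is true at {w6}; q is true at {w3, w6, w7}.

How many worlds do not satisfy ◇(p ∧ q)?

w0: successors {w2}; p ∧ q there: w2:F. ✗
w2: successors {w3}; p ∧ q there: w3:F. ✗
w3: successors {w4}; p ∧ q there: w4:F. ✗
w4: successors {w6}; p ∧ q there: w6:T. ✓
w6: successors {w7}; p ∧ q there: w7:F. ✗
w7: successors {w7}; p ∧ q there: w7:F. ✗
Satisfying worlds: {w4}.
So ◇(p ∧ q) fails at the other 5 worlds.

5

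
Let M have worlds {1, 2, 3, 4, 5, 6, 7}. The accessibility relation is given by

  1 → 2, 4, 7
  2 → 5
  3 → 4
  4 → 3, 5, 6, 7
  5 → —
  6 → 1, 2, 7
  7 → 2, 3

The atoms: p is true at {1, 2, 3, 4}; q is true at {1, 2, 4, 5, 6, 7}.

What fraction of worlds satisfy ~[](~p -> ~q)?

4/7

1: [](~p -> ~q) is F. ✓
2: [](~p -> ~q) is F. ✓
3: [](~p -> ~q) is T. ✗
4: [](~p -> ~q) is F. ✓
5: [](~p -> ~q) is T. ✗
6: [](~p -> ~q) is F. ✓
7: [](~p -> ~q) is T. ✗
That's 4 of 7 worlds, so 4/7.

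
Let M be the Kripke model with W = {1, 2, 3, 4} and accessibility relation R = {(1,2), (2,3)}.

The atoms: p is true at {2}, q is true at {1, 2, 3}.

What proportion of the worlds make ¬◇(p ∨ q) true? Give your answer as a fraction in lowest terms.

1/2

1: ◇(p ∨ q) is T. ✗
2: ◇(p ∨ q) is T. ✗
3: ◇(p ∨ q) is F. ✓
4: ◇(p ∨ q) is F. ✓
That's 2 of 4 worlds, so 2/4 = 1/2.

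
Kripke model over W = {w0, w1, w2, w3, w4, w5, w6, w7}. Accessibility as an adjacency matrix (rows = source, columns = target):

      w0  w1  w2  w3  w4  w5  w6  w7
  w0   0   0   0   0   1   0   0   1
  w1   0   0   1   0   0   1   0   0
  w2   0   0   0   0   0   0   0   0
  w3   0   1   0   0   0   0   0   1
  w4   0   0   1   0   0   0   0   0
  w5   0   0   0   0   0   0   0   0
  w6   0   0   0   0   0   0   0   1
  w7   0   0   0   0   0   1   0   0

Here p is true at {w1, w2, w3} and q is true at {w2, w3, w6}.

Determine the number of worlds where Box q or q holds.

w0: Box q is F, q is F. ✗
w1: Box q is F, q is F. ✗
w2: Box q is T, q is T. ✓
w3: Box q is F, q is T. ✓
w4: Box q is T, q is F. ✓
w5: Box q is T, q is F. ✓
w6: Box q is F, q is T. ✓
w7: Box q is F, q is F. ✗
Satisfying worlds: {w2, w3, w4, w5, w6}.

5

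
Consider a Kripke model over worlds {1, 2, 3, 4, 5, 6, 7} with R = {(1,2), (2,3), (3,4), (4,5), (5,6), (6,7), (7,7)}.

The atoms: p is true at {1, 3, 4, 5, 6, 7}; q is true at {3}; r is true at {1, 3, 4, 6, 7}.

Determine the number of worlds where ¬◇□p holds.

1: ◇□p is T. ✗
2: ◇□p is T. ✗
3: ◇□p is T. ✗
4: ◇□p is T. ✗
5: ◇□p is T. ✗
6: ◇□p is T. ✗
7: ◇□p is T. ✗
Satisfying worlds: ∅.

0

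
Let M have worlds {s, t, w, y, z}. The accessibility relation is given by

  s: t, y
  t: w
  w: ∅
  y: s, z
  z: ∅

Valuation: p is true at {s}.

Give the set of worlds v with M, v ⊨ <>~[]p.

s: successors {t, y}; ~[]p there: t:T, y:T. ✓
t: successors {w}; ~[]p there: w:F. ✗
w: no successors, so <>~[]p fails. ✗
y: successors {s, z}; ~[]p there: s:T, z:F. ✓
z: no successors, so <>~[]p fails. ✗

{s, y}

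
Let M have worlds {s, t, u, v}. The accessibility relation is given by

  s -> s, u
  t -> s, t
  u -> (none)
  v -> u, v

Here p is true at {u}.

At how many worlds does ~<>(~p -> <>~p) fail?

3

s: <>(~p -> <>~p) is T. ✗
t: <>(~p -> <>~p) is T. ✗
u: <>(~p -> <>~p) is F. ✓
v: <>(~p -> <>~p) is T. ✗
Satisfying worlds: {u}.
So ~<>(~p -> <>~p) fails at the other 3 worlds.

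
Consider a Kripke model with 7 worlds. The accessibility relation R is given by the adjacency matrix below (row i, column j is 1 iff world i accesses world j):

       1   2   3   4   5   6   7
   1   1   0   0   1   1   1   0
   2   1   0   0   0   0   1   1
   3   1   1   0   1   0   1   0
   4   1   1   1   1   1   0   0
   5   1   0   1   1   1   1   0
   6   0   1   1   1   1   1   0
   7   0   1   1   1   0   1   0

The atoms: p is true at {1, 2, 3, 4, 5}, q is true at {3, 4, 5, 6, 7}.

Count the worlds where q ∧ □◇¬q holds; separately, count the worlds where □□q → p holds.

For q ∧ □◇¬q:
1: q is F, □◇¬q is T. ✗
2: q is F, □◇¬q is T. ✗
3: q is T, □◇¬q is T. ✓
4: q is T, □◇¬q is T. ✓
5: q is T, □◇¬q is T. ✓
6: q is T, □◇¬q is T. ✓
7: q is T, □◇¬q is T. ✓
— 5 worlds.
For □□q → p:
1: □□q is F, p is T. ✓
2: □□q is F, p is T. ✓
3: □□q is F, p is T. ✓
4: □□q is F, p is T. ✓
5: □□q is F, p is T. ✓
6: □□q is F, p is F. ✓
7: □□q is F, p is F. ✓
— 7 worlds.

5 and 7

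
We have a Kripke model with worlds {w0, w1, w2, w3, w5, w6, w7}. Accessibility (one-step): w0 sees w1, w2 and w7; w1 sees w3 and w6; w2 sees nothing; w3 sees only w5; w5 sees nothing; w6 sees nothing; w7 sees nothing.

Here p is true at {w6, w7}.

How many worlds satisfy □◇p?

4

w0: successors {w1, w2, w7}; ◇p there: w1:T, w2:F, w7:F. ✗
w1: successors {w3, w6}; ◇p there: w3:F, w6:F. ✗
w2: no successors, so □◇p holds vacuously. ✓
w3: successors {w5}; ◇p there: w5:F. ✗
w5: no successors, so □◇p holds vacuously. ✓
w6: no successors, so □◇p holds vacuously. ✓
w7: no successors, so □◇p holds vacuously. ✓
Satisfying worlds: {w2, w5, w6, w7}.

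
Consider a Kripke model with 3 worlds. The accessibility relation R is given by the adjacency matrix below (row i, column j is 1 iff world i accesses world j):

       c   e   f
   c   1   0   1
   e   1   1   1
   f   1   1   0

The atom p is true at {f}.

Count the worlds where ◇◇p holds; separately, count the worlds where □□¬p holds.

For ◇◇p:
c: successors {c, f}; ◇p there: c:T, f:F. ✓
e: successors {c, e, f}; ◇p there: c:T, e:T, f:F. ✓
f: successors {c, e}; ◇p there: c:T, e:T. ✓
— 3 worlds.
For □□¬p:
c: successors {c, f}; □¬p there: c:F, f:T. ✗
e: successors {c, e, f}; □¬p there: c:F, e:F, f:T. ✗
f: successors {c, e}; □¬p there: c:F, e:F. ✗
— 0 worlds.

3 and 0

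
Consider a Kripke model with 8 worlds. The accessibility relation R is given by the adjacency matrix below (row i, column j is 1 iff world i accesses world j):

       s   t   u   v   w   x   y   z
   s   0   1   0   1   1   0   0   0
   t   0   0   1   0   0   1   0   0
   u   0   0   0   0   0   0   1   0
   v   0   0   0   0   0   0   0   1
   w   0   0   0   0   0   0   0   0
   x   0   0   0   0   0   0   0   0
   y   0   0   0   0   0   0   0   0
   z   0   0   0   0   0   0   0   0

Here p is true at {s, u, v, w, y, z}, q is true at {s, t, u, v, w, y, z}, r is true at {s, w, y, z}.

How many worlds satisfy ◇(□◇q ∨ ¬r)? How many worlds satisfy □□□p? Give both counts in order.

4 and 8

For ◇(□◇q ∨ ¬r):
s: successors {t, v, w}; □◇q ∨ ¬r there: t:T, v:T, w:T. ✓
t: successors {u, x}; □◇q ∨ ¬r there: u:T, x:T. ✓
u: successors {y}; □◇q ∨ ¬r there: y:T. ✓
v: successors {z}; □◇q ∨ ¬r there: z:T. ✓
w: no successors, so ◇(□◇q ∨ ¬r) fails. ✗
x: no successors, so ◇(□◇q ∨ ¬r) fails. ✗
y: no successors, so ◇(□◇q ∨ ¬r) fails. ✗
z: no successors, so ◇(□◇q ∨ ¬r) fails. ✗
— 4 worlds.
For □□□p:
s: successors {t, v, w}; □□p there: t:T, v:T, w:T. ✓
t: successors {u, x}; □□p there: u:T, x:T. ✓
u: successors {y}; □□p there: y:T. ✓
v: successors {z}; □□p there: z:T. ✓
w: no successors, so □□□p holds vacuously. ✓
x: no successors, so □□□p holds vacuously. ✓
y: no successors, so □□□p holds vacuously. ✓
z: no successors, so □□□p holds vacuously. ✓
— 8 worlds.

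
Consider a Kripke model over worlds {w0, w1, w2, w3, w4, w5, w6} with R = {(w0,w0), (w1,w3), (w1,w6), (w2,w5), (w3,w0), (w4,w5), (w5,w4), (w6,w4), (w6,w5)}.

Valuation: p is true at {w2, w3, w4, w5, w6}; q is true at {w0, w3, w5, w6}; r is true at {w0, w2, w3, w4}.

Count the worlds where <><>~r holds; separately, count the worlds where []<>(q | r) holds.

For <><>~r:
w0: successors {w0}; <>~r there: w0:F. ✗
w1: successors {w3, w6}; <>~r there: w3:F, w6:T. ✓
w2: successors {w5}; <>~r there: w5:F. ✗
w3: successors {w0}; <>~r there: w0:F. ✗
w4: successors {w5}; <>~r there: w5:F. ✗
w5: successors {w4}; <>~r there: w4:T. ✓
w6: successors {w4, w5}; <>~r there: w4:T, w5:F. ✓
— 3 worlds.
For []<>(q | r):
w0: successors {w0}; <>(q | r) there: w0:T. ✓
w1: successors {w3, w6}; <>(q | r) there: w3:T, w6:T. ✓
w2: successors {w5}; <>(q | r) there: w5:T. ✓
w3: successors {w0}; <>(q | r) there: w0:T. ✓
w4: successors {w5}; <>(q | r) there: w5:T. ✓
w5: successors {w4}; <>(q | r) there: w4:T. ✓
w6: successors {w4, w5}; <>(q | r) there: w4:T, w5:T. ✓
— 7 worlds.

3 and 7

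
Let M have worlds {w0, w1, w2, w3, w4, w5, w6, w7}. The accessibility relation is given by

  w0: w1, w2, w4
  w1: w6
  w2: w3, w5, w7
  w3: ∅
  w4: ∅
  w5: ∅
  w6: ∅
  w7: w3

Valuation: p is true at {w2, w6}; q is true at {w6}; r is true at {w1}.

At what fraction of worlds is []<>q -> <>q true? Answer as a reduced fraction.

1/2

w0: []<>q is F, <>q is F. ✓
w1: []<>q is F, <>q is T. ✓
w2: []<>q is F, <>q is F. ✓
w3: []<>q is T, <>q is F. ✗
w4: []<>q is T, <>q is F. ✗
w5: []<>q is T, <>q is F. ✗
w6: []<>q is T, <>q is F. ✗
w7: []<>q is F, <>q is F. ✓
That's 4 of 8 worlds, so 4/8 = 1/2.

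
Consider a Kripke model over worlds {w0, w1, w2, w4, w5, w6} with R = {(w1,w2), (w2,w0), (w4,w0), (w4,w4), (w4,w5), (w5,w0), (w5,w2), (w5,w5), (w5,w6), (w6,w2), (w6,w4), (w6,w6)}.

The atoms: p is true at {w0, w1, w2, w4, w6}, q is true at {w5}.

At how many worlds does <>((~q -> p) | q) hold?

w0: no successors, so <>((~q -> p) | q) fails. ✗
w1: successors {w2}; (~q -> p) | q there: w2:T. ✓
w2: successors {w0}; (~q -> p) | q there: w0:T. ✓
w4: successors {w0, w4, w5}; (~q -> p) | q there: w0:T, w4:T, w5:T. ✓
w5: successors {w0, w2, w5, w6}; (~q -> p) | q there: w0:T, w2:T, w5:T, w6:T. ✓
w6: successors {w2, w4, w6}; (~q -> p) | q there: w2:T, w4:T, w6:T. ✓
Satisfying worlds: {w1, w2, w4, w5, w6}.

5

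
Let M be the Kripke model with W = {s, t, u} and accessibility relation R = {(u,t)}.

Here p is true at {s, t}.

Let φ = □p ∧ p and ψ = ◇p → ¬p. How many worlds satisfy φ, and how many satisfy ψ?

2 and 3

For □p ∧ p:
s: □p is T, p is T. ✓
t: □p is T, p is T. ✓
u: □p is T, p is F. ✗
— 2 worlds.
For ◇p → ¬p:
s: ◇p is F, ¬p is F. ✓
t: ◇p is F, ¬p is F. ✓
u: ◇p is T, ¬p is T. ✓
— 3 worlds.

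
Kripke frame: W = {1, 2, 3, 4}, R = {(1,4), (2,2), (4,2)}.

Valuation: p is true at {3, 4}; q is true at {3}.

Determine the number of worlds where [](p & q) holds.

1

1: successors {4}; p & q there: 4:F. ✗
2: successors {2}; p & q there: 2:F. ✗
3: no successors, so [](p & q) holds vacuously. ✓
4: successors {2}; p & q there: 2:F. ✗
Satisfying worlds: {3}.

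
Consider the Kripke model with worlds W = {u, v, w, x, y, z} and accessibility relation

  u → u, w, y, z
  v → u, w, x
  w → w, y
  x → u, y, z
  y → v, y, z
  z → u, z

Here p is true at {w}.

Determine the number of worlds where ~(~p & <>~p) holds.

1

u: ~p & <>~p is T. ✗
v: ~p & <>~p is T. ✗
w: ~p & <>~p is F. ✓
x: ~p & <>~p is T. ✗
y: ~p & <>~p is T. ✗
z: ~p & <>~p is T. ✗
Satisfying worlds: {w}.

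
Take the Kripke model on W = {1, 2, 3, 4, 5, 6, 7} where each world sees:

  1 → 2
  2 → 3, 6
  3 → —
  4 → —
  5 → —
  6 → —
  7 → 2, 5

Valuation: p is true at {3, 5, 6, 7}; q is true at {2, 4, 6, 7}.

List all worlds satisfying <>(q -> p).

1: successors {2}; q -> p there: 2:F. ✗
2: successors {3, 6}; q -> p there: 3:T, 6:T. ✓
3: no successors, so <>(q -> p) fails. ✗
4: no successors, so <>(q -> p) fails. ✗
5: no successors, so <>(q -> p) fails. ✗
6: no successors, so <>(q -> p) fails. ✗
7: successors {2, 5}; q -> p there: 2:F, 5:T. ✓

{2, 7}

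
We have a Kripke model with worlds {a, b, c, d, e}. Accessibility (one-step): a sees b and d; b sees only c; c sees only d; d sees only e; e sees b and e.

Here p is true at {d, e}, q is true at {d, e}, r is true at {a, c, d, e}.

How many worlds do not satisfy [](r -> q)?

a: successors {b, d}; r -> q there: b:T, d:T. ✓
b: successors {c}; r -> q there: c:F. ✗
c: successors {d}; r -> q there: d:T. ✓
d: successors {e}; r -> q there: e:T. ✓
e: successors {b, e}; r -> q there: b:T, e:T. ✓
Satisfying worlds: {a, c, d, e}.
So [](r -> q) fails at the other 1 world.

1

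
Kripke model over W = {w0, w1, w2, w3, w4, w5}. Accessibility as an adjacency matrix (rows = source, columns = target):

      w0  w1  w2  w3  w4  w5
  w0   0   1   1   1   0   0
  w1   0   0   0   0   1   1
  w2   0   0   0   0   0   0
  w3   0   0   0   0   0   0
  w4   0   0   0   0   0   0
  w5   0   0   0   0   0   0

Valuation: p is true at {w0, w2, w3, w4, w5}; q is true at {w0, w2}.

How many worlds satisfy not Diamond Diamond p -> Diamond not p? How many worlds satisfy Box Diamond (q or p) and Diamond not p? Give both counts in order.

For not Diamond Diamond p -> Diamond not p:
w0: not Diamond Diamond p is F, Diamond not p is T. ✓
w1: not Diamond Diamond p is T, Diamond not p is F. ✗
w2: not Diamond Diamond p is T, Diamond not p is F. ✗
w3: not Diamond Diamond p is T, Diamond not p is F. ✗
w4: not Diamond Diamond p is T, Diamond not p is F. ✗
w5: not Diamond Diamond p is T, Diamond not p is F. ✗
— 1 world.
For Box Diamond (q or p) and Diamond not p:
w0: Box Diamond (q or p) is F, Diamond not p is T. ✗
w1: Box Diamond (q or p) is F, Diamond not p is F. ✗
w2: Box Diamond (q or p) is T, Diamond not p is F. ✗
w3: Box Diamond (q or p) is T, Diamond not p is F. ✗
w4: Box Diamond (q or p) is T, Diamond not p is F. ✗
w5: Box Diamond (q or p) is T, Diamond not p is F. ✗
— 0 worlds.

1 and 0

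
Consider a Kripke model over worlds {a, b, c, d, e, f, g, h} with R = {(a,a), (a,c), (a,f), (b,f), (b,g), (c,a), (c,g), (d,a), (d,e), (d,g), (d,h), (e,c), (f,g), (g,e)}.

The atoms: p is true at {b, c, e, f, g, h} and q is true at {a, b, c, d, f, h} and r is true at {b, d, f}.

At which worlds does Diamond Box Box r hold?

{d}

a: successors {a, c, f}; Box Box r there: a:F, c:F, f:F. ✗
b: successors {f, g}; Box Box r there: f:F, g:F. ✗
c: successors {a, g}; Box Box r there: a:F, g:F. ✗
d: successors {a, e, g, h}; Box Box r there: a:F, e:F, g:F, h:T. ✓
e: successors {c}; Box Box r there: c:F. ✗
f: successors {g}; Box Box r there: g:F. ✗
g: successors {e}; Box Box r there: e:F. ✗
h: no successors, so Diamond Box Box r fails. ✗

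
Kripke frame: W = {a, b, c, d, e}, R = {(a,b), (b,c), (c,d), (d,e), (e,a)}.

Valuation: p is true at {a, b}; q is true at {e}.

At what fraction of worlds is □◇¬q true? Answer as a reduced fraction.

4/5

a: successors {b}; ◇¬q there: b:T. ✓
b: successors {c}; ◇¬q there: c:T. ✓
c: successors {d}; ◇¬q there: d:F. ✗
d: successors {e}; ◇¬q there: e:T. ✓
e: successors {a}; ◇¬q there: a:T. ✓
That's 4 of 5 worlds, so 4/5.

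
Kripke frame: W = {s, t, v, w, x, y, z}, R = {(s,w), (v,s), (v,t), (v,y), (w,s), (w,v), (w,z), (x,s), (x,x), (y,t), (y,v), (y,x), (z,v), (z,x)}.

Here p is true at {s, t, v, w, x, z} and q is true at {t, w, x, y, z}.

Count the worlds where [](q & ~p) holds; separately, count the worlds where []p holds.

For [](q & ~p):
s: successors {w}; q & ~p there: w:F. ✗
t: no successors, so [](q & ~p) holds vacuously. ✓
v: successors {s, t, y}; q & ~p there: s:F, t:F, y:T. ✗
w: successors {s, v, z}; q & ~p there: s:F, v:F, z:F. ✗
x: successors {s, x}; q & ~p there: s:F, x:F. ✗
y: successors {t, v, x}; q & ~p there: t:F, v:F, x:F. ✗
z: successors {v, x}; q & ~p there: v:F, x:F. ✗
— 1 world.
For []p:
s: successors {w}; p there: w:T. ✓
t: no successors, so []p holds vacuously. ✓
v: successors {s, t, y}; p there: s:T, t:T, y:F. ✗
w: successors {s, v, z}; p there: s:T, v:T, z:T. ✓
x: successors {s, x}; p there: s:T, x:T. ✓
y: successors {t, v, x}; p there: t:T, v:T, x:T. ✓
z: successors {v, x}; p there: v:T, x:T. ✓
— 6 worlds.

1 and 6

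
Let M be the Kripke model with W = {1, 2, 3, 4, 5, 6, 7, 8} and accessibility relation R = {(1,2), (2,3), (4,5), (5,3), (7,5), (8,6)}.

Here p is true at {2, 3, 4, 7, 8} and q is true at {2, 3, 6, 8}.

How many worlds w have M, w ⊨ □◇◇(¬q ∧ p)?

1: successors {2}; ◇◇(¬q ∧ p) there: 2:F. ✗
2: successors {3}; ◇◇(¬q ∧ p) there: 3:F. ✗
3: no successors, so □◇◇(¬q ∧ p) holds vacuously. ✓
4: successors {5}; ◇◇(¬q ∧ p) there: 5:F. ✗
5: successors {3}; ◇◇(¬q ∧ p) there: 3:F. ✗
6: no successors, so □◇◇(¬q ∧ p) holds vacuously. ✓
7: successors {5}; ◇◇(¬q ∧ p) there: 5:F. ✗
8: successors {6}; ◇◇(¬q ∧ p) there: 6:F. ✗
Satisfying worlds: {3, 6}.

2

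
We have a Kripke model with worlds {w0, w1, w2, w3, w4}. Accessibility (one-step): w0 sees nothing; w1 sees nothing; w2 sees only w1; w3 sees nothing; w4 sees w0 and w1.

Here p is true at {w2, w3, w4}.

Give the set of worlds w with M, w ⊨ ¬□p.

w0: □p is T. ✗
w1: □p is T. ✗
w2: □p is F. ✓
w3: □p is T. ✗
w4: □p is F. ✓

{w2, w4}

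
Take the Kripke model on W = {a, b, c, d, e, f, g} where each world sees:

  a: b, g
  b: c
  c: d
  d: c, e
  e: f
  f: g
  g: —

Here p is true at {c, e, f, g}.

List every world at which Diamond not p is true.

a: successors {b, g}; not p there: b:T, g:F. ✓
b: successors {c}; not p there: c:F. ✗
c: successors {d}; not p there: d:T. ✓
d: successors {c, e}; not p there: c:F, e:F. ✗
e: successors {f}; not p there: f:F. ✗
f: successors {g}; not p there: g:F. ✗
g: no successors, so Diamond not p fails. ✗

{a, c}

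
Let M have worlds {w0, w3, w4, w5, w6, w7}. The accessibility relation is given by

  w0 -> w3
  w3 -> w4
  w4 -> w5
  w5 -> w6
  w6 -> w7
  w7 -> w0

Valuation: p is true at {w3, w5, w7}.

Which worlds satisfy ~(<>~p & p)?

w0: <>~p & p is F. ✓
w3: <>~p & p is T. ✗
w4: <>~p & p is F. ✓
w5: <>~p & p is T. ✗
w6: <>~p & p is F. ✓
w7: <>~p & p is T. ✗

{w0, w4, w6}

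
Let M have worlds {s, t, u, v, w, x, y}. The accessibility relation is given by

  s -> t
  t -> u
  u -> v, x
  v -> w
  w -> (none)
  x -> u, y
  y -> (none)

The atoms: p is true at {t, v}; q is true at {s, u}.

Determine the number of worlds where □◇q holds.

3

s: successors {t}; ◇q there: t:T. ✓
t: successors {u}; ◇q there: u:F. ✗
u: successors {v, x}; ◇q there: v:F, x:T. ✗
v: successors {w}; ◇q there: w:F. ✗
w: no successors, so □◇q holds vacuously. ✓
x: successors {u, y}; ◇q there: u:F, y:F. ✗
y: no successors, so □◇q holds vacuously. ✓
Satisfying worlds: {s, w, y}.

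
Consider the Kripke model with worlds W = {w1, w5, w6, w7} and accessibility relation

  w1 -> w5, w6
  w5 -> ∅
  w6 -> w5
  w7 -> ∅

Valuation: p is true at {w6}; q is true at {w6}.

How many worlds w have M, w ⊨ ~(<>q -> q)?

w1: <>q -> q is F. ✓
w5: <>q -> q is T. ✗
w6: <>q -> q is T. ✗
w7: <>q -> q is T. ✗
Satisfying worlds: {w1}.

1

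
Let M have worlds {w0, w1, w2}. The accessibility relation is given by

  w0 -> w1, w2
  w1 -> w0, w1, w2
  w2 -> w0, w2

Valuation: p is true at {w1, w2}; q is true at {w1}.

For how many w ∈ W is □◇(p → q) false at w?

w0: successors {w1, w2}; ◇(p → q) there: w1:T, w2:T. ✓
w1: successors {w0, w1, w2}; ◇(p → q) there: w0:T, w1:T, w2:T. ✓
w2: successors {w0, w2}; ◇(p → q) there: w0:T, w2:T. ✓
Satisfying worlds: {w0, w1, w2}.
So □◇(p → q) fails at the other 0 worlds.

0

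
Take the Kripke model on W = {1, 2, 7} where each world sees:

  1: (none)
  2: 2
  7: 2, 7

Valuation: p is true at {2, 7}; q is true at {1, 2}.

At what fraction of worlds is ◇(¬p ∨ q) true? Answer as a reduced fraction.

1: no successors, so ◇(¬p ∨ q) fails. ✗
2: successors {2}; ¬p ∨ q there: 2:T. ✓
7: successors {2, 7}; ¬p ∨ q there: 2:T, 7:F. ✓
That's 2 of 3 worlds, so 2/3.

2/3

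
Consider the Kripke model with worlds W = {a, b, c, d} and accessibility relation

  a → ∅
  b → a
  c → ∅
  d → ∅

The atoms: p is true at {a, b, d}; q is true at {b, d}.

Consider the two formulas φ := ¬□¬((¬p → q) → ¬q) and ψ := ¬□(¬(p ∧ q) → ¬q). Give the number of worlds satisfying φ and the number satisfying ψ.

For ¬□¬((¬p → q) → ¬q):
a: □¬((¬p → q) → ¬q) is T. ✗
b: □¬((¬p → q) → ¬q) is F. ✓
c: □¬((¬p → q) → ¬q) is T. ✗
d: □¬((¬p → q) → ¬q) is T. ✗
— 1 world.
For ¬□(¬(p ∧ q) → ¬q):
a: □(¬(p ∧ q) → ¬q) is T. ✗
b: □(¬(p ∧ q) → ¬q) is T. ✗
c: □(¬(p ∧ q) → ¬q) is T. ✗
d: □(¬(p ∧ q) → ¬q) is T. ✗
— 0 worlds.

1 and 0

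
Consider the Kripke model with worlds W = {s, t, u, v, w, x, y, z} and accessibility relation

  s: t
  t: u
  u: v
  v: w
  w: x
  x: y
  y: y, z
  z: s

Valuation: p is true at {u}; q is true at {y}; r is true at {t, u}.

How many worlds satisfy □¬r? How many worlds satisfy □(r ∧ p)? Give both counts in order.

6 and 1

For □¬r:
s: successors {t}; ¬r there: t:F. ✗
t: successors {u}; ¬r there: u:F. ✗
u: successors {v}; ¬r there: v:T. ✓
v: successors {w}; ¬r there: w:T. ✓
w: successors {x}; ¬r there: x:T. ✓
x: successors {y}; ¬r there: y:T. ✓
y: successors {y, z}; ¬r there: y:T, z:T. ✓
z: successors {s}; ¬r there: s:T. ✓
— 6 worlds.
For □(r ∧ p):
s: successors {t}; r ∧ p there: t:F. ✗
t: successors {u}; r ∧ p there: u:T. ✓
u: successors {v}; r ∧ p there: v:F. ✗
v: successors {w}; r ∧ p there: w:F. ✗
w: successors {x}; r ∧ p there: x:F. ✗
x: successors {y}; r ∧ p there: y:F. ✗
y: successors {y, z}; r ∧ p there: y:F, z:F. ✗
z: successors {s}; r ∧ p there: s:F. ✗
— 1 world.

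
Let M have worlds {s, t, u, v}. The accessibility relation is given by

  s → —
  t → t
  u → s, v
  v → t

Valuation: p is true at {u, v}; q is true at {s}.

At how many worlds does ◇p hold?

s: no successors, so ◇p fails. ✗
t: successors {t}; p there: t:F. ✗
u: successors {s, v}; p there: s:F, v:T. ✓
v: successors {t}; p there: t:F. ✗
Satisfying worlds: {u}.

1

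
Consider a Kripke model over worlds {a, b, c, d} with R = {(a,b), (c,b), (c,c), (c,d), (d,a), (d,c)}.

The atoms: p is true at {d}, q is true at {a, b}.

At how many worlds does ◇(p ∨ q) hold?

3

a: successors {b}; p ∨ q there: b:T. ✓
b: no successors, so ◇(p ∨ q) fails. ✗
c: successors {b, c, d}; p ∨ q there: b:T, c:F, d:T. ✓
d: successors {a, c}; p ∨ q there: a:T, c:F. ✓
Satisfying worlds: {a, c, d}.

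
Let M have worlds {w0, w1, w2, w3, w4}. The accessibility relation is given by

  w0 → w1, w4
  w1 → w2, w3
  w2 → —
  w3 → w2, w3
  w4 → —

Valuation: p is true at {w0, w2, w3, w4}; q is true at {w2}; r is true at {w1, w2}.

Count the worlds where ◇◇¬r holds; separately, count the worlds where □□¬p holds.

3 and 2

For ◇◇¬r:
w0: successors {w1, w4}; ◇¬r there: w1:T, w4:F. ✓
w1: successors {w2, w3}; ◇¬r there: w2:F, w3:T. ✓
w2: no successors, so ◇◇¬r fails. ✗
w3: successors {w2, w3}; ◇¬r there: w2:F, w3:T. ✓
w4: no successors, so ◇◇¬r fails. ✗
— 3 worlds.
For □□¬p:
w0: successors {w1, w4}; □¬p there: w1:F, w4:T. ✗
w1: successors {w2, w3}; □¬p there: w2:T, w3:F. ✗
w2: no successors, so □□¬p holds vacuously. ✓
w3: successors {w2, w3}; □¬p there: w2:T, w3:F. ✗
w4: no successors, so □□¬p holds vacuously. ✓
— 2 worlds.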